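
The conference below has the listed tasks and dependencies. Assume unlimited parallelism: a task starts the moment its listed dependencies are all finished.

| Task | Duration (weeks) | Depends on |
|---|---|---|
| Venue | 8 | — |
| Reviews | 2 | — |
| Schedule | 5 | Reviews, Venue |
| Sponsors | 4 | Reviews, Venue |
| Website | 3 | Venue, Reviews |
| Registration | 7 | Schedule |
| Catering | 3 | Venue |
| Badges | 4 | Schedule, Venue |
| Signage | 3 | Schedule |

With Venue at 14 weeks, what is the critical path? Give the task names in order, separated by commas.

Venue, Schedule, Registration

Critical path before the change: Venue→Schedule→Registration = 8+5+7 = 20 giving 20 weeks.
Venue lies on that path, so at 14 weeks the path becomes 26 weeks.
No other chain overtakes it, so the finish is 26 weeks.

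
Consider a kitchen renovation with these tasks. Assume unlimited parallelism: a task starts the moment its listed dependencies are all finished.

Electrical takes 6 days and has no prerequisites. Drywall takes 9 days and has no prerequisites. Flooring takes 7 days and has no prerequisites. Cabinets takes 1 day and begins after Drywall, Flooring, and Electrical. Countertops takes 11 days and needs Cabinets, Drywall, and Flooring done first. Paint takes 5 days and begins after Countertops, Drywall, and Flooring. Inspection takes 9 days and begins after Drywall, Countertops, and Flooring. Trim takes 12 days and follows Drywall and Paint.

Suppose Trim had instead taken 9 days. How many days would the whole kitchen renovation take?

Baseline: Drywall→Cabinets→Countertops→Paint→Trim = 9+1+11+5+12 = 38 → 38 days.
Trim lies on that path, so at 9 days the path becomes 35 days.
The critical path is still Drywall→Cabinets→Countertops→Paint→Trim; finish is now 35 days.

35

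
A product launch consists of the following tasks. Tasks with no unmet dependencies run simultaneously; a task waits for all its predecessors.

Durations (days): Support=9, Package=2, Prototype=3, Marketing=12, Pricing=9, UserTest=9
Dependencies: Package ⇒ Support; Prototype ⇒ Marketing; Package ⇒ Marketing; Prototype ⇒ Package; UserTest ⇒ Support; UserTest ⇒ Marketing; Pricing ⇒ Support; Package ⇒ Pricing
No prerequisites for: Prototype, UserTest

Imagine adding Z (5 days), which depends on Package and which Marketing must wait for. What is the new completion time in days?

Originally the plan takes 23 days.
With Z inserted, Marketing now waits for max(Prototype, UserTest, Package, Z).
New critical path: Prototype→Package→Pricing→Support = 3+2+9+9 = 23 ⇒ 23 days.

23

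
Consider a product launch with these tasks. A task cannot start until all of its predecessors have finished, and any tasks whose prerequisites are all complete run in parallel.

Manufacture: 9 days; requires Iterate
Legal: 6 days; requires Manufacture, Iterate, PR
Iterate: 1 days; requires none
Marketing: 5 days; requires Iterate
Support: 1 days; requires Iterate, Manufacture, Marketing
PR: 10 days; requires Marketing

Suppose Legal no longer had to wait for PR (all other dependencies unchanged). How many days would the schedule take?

With the dependency in place, Iterate→Marketing→PR→Legal = 1+5+10+6 = 22 sets the finish at 22 days.
Without PR→Legal, Legal's earliest start moves from 16 to 10.
The longest chain is now Iterate→Manufacture→Legal = 1+9+6 = 16, so the schedule takes 16 days.

16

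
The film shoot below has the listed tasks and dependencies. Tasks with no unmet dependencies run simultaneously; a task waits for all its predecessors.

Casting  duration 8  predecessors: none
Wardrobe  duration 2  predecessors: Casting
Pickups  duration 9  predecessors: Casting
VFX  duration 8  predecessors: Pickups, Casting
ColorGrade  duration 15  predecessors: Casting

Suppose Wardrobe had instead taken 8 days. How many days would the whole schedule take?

As given, the longest chain is Casting→Pickups→VFX = 8+9+8 = 25, so the finish is 25 days.
The longest path through Wardrobe is only 10 days, so Wardrobe has float 15.
No other chain overtakes it, so the finish is 25 days.

25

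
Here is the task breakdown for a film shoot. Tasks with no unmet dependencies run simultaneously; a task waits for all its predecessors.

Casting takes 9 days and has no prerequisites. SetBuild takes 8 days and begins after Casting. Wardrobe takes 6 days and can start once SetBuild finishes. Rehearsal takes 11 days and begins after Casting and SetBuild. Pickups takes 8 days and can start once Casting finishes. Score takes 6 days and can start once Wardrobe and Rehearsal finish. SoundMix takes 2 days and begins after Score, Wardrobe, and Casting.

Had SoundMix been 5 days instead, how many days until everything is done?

The binding path is Casting→SetBuild→Rehearsal→Score→SoundMix = 9+8+11+6+2 = 36; finish at 36 days.
Since SoundMix is critical, the +3 change carries straight to that chain (now 39 days).
The critical path is still Casting→SetBuild→Rehearsal→Score→SoundMix; finish is now 39 days.

39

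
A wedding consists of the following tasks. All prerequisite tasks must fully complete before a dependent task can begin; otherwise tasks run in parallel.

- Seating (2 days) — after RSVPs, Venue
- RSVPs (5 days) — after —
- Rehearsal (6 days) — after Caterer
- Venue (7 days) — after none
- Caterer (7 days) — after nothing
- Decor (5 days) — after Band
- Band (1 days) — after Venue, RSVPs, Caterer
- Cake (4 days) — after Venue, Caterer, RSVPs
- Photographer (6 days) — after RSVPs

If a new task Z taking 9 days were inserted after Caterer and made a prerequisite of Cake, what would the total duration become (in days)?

20

Originally the wedding takes 13 days.
With Z inserted, Cake now waits for max(Venue, Caterer, RSVPs, Z).
New critical path: Caterer→Z→Cake = 7+9+4 = 20 ⇒ 20 days.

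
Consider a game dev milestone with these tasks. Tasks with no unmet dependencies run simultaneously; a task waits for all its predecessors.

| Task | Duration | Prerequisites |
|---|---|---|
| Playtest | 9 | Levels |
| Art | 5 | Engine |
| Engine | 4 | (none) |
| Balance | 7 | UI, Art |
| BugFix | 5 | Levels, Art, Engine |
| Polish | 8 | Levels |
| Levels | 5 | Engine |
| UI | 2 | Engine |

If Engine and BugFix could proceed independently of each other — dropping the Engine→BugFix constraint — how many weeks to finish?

With the dependency in place, Engine→Levels→Playtest = 4+5+9 = 18 sets the finish at 18 weeks.
Dropping Engine→BugFix doesn't change BugFix's earliest start (9); another predecessor still binds.
After: Engine→Levels→Playtest = 4+5+9 = 18 → 18 weeks.

18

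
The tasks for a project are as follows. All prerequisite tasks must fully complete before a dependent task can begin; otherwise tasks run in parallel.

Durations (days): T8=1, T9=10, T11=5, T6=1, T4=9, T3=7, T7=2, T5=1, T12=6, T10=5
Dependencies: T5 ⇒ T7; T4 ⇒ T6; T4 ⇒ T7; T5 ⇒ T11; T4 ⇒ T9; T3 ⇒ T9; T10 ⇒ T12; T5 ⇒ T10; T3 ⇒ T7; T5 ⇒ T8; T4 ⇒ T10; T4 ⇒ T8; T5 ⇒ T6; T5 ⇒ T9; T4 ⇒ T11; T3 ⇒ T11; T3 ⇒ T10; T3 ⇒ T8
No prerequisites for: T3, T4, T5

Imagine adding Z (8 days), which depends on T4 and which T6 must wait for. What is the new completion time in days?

Originally the project takes 20 days.
With Z inserted, T6 now waits for max(T4, T5, Z).
New critical path: T4→T10→T12 = 9+5+6 = 20 ⇒ 20 days.

20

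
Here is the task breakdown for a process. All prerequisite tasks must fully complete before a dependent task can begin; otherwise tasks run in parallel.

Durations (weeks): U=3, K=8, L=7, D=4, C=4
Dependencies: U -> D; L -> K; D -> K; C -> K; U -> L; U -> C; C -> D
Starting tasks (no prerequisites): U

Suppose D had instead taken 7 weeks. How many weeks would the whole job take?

22

Baseline: U→C→D→K = 3+4+4+8 = 19 → 19 weeks.
D lies on that path, so at 7 weeks the path becomes 22 weeks.
The critical path is still U→C→D→K; finish is now 22 weeks.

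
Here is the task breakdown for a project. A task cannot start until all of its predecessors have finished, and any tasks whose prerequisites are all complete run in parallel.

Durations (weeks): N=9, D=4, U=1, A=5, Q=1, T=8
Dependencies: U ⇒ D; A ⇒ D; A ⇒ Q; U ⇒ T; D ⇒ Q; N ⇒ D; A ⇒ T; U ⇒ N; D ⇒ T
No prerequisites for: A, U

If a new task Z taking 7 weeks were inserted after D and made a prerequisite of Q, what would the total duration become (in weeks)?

Originally the project takes 22 weeks.
With Z inserted, Q now waits for max(D, A, Z).
New critical path: U→N→D→Z→Q = 1+9+4+7+1 = 22 ⇒ 22 weeks.

22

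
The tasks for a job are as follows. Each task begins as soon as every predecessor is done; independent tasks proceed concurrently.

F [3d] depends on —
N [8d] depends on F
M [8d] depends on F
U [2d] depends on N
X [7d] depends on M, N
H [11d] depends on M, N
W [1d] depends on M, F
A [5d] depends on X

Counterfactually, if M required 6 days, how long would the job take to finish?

23

As given, the longest chain is F→M→X→A = 3+8+7+5 = 23, so the finish is 23 days.
M lies on that path, so at 6 days the path becomes 21 days.
Now F→N→X→A = 3+8+7+5 = 23 is longest, so the finish becomes 23 days.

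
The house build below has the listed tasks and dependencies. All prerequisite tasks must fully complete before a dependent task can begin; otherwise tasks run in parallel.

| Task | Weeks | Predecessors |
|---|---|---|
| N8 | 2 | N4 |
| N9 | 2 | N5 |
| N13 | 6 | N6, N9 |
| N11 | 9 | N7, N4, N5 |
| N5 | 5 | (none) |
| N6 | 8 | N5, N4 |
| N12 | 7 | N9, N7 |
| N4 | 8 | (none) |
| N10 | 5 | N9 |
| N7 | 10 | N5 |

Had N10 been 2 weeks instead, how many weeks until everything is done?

24

Baseline: N5→N7→N11 = 5+10+9 = 24 → 24 weeks.
N10 has 12 weeks of float (longest path through it is 12).
No other chain overtakes it, so the finish is 24 weeks.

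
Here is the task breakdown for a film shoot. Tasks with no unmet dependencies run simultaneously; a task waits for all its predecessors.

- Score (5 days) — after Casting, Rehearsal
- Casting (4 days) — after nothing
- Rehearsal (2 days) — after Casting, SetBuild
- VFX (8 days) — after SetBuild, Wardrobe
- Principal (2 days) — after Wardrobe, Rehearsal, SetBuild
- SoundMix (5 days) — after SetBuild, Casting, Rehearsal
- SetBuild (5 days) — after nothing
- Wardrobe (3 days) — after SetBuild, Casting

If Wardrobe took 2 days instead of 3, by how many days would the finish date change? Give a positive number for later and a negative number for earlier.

-1

Actual critical path: SetBuild→Wardrobe→VFX = 5+3+8 = 16 ⇒ 16 days.
Wardrobe lies on that path, so at 2 days the path becomes 15 days.
That remains the longest chain; total 15 days.
Change in finish: 15 − 16 = -1 days.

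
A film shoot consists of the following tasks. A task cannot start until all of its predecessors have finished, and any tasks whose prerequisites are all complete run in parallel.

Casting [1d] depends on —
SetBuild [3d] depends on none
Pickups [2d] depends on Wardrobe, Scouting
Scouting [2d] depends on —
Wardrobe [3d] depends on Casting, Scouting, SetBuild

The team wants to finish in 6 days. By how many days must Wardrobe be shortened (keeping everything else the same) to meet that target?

Current finish: 8 days; target: 6.
Wardrobe is on every critical path, so each day cut from Wardrobe cuts the finish by one (this holds down to a finish of 6).
Need 8 − 6 = 2 days off Wardrobe → Wardrobe becomes 1 day, finish becomes 6.

2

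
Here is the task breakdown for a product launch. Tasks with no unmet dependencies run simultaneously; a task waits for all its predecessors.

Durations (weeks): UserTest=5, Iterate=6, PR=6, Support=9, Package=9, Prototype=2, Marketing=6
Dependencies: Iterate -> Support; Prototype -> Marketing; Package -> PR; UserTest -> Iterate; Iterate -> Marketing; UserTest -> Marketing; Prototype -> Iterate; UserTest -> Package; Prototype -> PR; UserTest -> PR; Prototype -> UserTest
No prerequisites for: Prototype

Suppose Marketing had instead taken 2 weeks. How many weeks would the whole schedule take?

22

The binding path is Prototype→UserTest→Iterate→Support = 2+5+6+9 = 22; finish at 22 weeks.
The longest path through Marketing is only 19 weeks, so Marketing has float 3.
The critical path is still Prototype→UserTest→Iterate→Support; finish is now 22 weeks.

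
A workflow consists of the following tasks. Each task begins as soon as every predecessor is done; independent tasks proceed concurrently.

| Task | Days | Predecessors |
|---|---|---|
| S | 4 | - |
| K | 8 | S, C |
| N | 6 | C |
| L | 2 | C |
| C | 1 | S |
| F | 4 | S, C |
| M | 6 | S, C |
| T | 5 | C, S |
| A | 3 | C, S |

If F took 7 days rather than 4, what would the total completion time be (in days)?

13

Critical path before the change: S→C→K = 4+1+8 = 13 giving 13 days.
F has 4 days of float (longest path through it is 9).
The critical path is still S→C→K; finish is now 13 days.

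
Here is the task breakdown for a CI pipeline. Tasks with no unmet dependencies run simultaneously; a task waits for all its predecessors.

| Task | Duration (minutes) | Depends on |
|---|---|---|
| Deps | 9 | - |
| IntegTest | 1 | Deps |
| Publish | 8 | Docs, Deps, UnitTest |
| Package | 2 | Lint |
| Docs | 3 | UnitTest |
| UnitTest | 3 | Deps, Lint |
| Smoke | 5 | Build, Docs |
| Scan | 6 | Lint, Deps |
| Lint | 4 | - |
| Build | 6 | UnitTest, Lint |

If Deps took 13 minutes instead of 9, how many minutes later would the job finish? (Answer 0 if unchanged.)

4

Actual critical path: Deps→UnitTest→Build→Smoke = 9+3+6+5 = 23 ⇒ 23 minutes.
Deps lies on that path, so at 13 minutes the path becomes 27 minutes.
No other chain overtakes it, so the finish is 27 minutes.
Change in finish: 27 − 23 = +4 minutes.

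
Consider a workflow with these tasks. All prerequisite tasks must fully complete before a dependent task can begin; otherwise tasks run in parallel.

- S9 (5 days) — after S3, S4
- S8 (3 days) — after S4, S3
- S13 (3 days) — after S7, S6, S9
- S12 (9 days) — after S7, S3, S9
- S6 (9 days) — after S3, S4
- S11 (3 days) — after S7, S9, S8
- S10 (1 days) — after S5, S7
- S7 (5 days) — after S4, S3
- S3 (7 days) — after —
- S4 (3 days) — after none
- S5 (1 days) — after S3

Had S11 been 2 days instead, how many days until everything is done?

Critical path before the change: S3→S7→S12 = 7+5+9 = 21 giving 21 days.
S11 is off the critical path — its longest chain is 15 days, giving 6 of slack.
That remains the longest chain; total 21 days.

21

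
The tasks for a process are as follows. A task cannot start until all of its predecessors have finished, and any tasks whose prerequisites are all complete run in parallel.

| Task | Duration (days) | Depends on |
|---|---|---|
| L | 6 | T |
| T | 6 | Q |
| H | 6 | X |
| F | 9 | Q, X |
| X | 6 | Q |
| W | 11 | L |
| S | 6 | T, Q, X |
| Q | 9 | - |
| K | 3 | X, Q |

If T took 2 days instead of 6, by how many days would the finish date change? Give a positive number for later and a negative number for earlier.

Actual critical path: Q→T→L→W = 9+6+6+11 = 32 ⇒ 32 days.
T is on the critical path; changing it to 2 makes that path 28 days.
The critical path is still Q→T→L→W; finish is now 28 days.
Change in finish: 28 − 32 = -4 days.

-4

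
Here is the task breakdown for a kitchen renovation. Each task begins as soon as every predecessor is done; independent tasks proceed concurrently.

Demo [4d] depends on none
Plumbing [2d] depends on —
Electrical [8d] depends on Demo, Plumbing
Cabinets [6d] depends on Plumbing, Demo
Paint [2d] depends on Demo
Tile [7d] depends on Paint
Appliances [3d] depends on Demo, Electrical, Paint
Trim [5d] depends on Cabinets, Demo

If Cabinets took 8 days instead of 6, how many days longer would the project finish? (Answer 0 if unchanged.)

2

Actual critical path: Demo→Cabinets→Trim = 4+6+5 = 15 ⇒ 15 days.
Cabinets lies on that path, so at 8 days the path becomes 17 days.
The critical path is still Demo→Cabinets→Trim; finish is now 17 days.
Change in finish: 17 − 15 = +2 days.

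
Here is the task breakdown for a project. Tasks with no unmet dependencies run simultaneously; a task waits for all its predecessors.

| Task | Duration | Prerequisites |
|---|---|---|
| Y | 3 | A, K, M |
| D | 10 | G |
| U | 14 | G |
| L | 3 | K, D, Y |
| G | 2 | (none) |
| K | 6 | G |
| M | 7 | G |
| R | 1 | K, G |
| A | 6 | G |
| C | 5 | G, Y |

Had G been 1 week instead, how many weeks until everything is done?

16

The binding path is G→M→Y→C = 2+7+3+5 = 17; finish at 17 weeks.
G is on the critical path; changing it to 1 makes that path 16 weeks.
That remains the longest chain; total 16 weeks.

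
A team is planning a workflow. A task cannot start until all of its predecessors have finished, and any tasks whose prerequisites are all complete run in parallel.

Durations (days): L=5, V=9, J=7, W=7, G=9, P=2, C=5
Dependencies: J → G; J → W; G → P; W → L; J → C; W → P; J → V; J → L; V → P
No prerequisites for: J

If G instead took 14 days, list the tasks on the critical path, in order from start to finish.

J, G, P

Baseline: J→W→L = 7+7+5 = 19 → 19 days.
G is off the critical path — its longest chain is 18 days, giving 1 of slack.
The binding chain switches to J→G→P = 7+14+2 = 23; finish 23 days.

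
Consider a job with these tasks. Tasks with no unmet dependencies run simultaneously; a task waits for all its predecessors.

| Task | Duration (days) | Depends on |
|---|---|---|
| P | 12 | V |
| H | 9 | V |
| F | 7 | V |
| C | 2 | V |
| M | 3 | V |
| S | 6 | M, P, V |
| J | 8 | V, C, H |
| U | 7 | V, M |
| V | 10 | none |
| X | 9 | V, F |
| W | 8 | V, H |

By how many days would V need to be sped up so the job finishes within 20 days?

Current finish: 28 days; target: 20.
V is on every critical path, so each day cut from V cuts the finish by one (this holds down to a finish of 19).
Need 28 − 20 = 8 days off V → V becomes 2 days, finish becomes 20.

8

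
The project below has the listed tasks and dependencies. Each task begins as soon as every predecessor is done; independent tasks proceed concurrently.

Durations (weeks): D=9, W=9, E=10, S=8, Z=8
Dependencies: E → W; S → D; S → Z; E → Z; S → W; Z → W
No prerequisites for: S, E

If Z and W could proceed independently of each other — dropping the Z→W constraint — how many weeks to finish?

19

Original critical path: E→Z→W = 10+8+9 = 27 ⇒ 27 weeks.
Without Z→W, W's earliest start moves from 18 to 10.
After: E→W = 10+9 = 19 → 19 weeks.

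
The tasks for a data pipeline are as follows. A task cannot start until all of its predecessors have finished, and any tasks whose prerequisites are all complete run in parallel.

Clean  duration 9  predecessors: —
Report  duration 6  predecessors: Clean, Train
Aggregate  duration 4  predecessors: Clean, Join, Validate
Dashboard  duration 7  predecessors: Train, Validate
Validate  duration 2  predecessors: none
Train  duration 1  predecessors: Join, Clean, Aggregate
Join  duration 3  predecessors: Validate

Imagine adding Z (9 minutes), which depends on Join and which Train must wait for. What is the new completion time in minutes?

22

Originally the schedule takes 21 minutes.
With Z inserted, Train now waits for max(Join, Clean, Aggregate, Z).
New critical path: Validate→Join→Z→Train→Dashboard = 2+3+9+1+7 = 22 ⇒ 22 minutes.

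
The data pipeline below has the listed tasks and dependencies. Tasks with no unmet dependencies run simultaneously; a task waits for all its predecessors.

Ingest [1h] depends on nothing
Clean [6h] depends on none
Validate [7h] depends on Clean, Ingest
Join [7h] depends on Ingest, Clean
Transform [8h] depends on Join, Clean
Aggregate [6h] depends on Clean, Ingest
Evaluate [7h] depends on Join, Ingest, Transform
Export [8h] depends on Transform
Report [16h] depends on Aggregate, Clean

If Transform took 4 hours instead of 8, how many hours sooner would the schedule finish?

1

Critical path before the change: Clean→Join→Transform→Export = 6+7+8+8 = 29 giving 29 hours.
Since Transform is critical, the -4 change carries straight to that chain (now 25 hours).
Now Clean→Aggregate→Report = 6+6+16 = 28 is longest, so the finish becomes 28 hours.
Change in finish: 28 − 29 = -1 hours.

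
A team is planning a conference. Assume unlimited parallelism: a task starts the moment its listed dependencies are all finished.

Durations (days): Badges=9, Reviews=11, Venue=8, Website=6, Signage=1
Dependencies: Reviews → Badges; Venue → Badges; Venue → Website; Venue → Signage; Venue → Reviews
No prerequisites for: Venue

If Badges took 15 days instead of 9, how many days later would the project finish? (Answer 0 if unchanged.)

Actual critical path: Venue→Reviews→Badges = 8+11+9 = 28 ⇒ 28 days.
Badges lies on that path, so at 15 days the path becomes 34 days.
No other chain overtakes it, so the finish is 34 days.
Change in finish: 34 − 28 = +6 days.

6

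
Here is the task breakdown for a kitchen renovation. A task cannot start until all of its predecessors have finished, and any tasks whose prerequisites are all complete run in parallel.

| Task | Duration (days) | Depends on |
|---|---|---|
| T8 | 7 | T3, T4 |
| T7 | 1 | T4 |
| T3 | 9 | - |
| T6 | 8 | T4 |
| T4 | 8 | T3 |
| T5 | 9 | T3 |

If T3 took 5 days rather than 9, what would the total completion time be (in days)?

21

Baseline: T3→T4→T6 = 9+8+8 = 25 → 25 days.
Since T3 is critical, the -4 change carries straight to that chain (now 21 days).
That remains the longest chain; total 21 days.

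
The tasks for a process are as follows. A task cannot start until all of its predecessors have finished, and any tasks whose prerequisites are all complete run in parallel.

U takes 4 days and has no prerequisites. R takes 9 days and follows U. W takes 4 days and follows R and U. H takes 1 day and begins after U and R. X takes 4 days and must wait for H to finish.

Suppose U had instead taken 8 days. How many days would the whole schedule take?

The binding path is U→R→H→X = 4+9+1+4 = 18; finish at 18 days.
U lies on that path, so at 8 days the path becomes 22 days.
The critical path is still U→R→H→X; finish is now 22 days.

22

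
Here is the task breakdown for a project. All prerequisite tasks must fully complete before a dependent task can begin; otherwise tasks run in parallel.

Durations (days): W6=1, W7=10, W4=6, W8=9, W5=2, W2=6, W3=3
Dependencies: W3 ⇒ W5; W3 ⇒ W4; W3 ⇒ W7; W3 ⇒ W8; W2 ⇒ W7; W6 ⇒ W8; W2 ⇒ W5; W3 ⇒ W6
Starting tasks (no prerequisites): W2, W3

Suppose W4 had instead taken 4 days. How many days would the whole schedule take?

Baseline: W2→W7 = 6+10 = 16 → 16 days.
W4 has 7 days of float (longest path through it is 9).
The critical path is still W2→W7; finish is now 16 days.

16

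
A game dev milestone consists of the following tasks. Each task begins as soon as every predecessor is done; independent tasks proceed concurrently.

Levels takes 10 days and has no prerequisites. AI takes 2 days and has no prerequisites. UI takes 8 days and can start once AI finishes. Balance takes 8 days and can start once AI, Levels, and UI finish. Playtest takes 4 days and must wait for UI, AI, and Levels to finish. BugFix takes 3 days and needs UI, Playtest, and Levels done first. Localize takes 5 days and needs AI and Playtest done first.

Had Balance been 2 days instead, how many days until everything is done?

19

The binding path is Levels→Playtest→Localize = 10+4+5 = 19; finish at 19 days.
Balance has 1 day of float (longest path through it is 18).
No other chain overtakes it, so the finish is 19 days.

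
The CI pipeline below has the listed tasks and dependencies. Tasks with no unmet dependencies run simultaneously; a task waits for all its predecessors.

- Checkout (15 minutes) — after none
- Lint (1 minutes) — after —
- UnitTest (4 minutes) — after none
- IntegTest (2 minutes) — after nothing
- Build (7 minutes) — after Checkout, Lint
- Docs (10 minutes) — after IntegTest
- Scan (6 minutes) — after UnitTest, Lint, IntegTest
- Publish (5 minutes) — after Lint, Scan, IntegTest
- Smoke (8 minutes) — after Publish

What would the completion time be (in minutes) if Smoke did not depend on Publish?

Before: longest chain UnitTest→Scan→Publish→Smoke = 4+6+5+8 = 23, finish 23.
Without Publish→Smoke, Smoke's earliest start moves from 15 to 0.
After: Checkout→Build = 15+7 = 22 → 22 minutes.

22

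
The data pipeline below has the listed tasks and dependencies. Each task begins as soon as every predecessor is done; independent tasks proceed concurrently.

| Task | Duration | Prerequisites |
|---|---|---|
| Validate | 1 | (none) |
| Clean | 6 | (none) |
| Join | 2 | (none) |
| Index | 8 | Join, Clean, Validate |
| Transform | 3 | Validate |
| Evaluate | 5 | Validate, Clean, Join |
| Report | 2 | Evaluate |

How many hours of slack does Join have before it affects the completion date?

The longest chain is Clean→Index = 6+8 = 14; overall finish 14 hours.
Join finishes as early as 2 and must finish by 6.
Slack of Join = 4 − 0 = 4 hours.

4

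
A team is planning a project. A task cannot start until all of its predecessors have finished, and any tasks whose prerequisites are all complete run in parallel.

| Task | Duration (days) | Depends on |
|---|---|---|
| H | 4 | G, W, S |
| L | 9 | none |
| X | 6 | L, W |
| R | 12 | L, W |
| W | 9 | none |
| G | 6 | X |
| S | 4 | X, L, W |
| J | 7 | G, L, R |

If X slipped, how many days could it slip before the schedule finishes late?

Critical path: L→X→G→J = 9+6+6+7 = 28, so the finish is 28 days.
X finishes as early as 15 and must finish by 15.
Slack of X = 9 − 9 = 0 days.

0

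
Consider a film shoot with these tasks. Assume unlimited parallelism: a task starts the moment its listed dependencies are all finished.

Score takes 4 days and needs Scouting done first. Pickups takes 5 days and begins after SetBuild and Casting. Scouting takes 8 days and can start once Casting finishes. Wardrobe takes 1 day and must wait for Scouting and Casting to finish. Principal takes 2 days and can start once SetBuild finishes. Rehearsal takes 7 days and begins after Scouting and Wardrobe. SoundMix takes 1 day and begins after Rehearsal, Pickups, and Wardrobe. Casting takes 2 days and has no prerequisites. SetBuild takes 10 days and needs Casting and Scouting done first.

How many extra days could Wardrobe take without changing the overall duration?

7

Casting→Scouting→SetBuild→Pickups→SoundMix = 2+8+10+5+1 = 26 sets the makespan at 26 days.
Wardrobe finishes as early as 11 and must finish by 18.
So Wardrobe can slip 18 − 11 = 7 days.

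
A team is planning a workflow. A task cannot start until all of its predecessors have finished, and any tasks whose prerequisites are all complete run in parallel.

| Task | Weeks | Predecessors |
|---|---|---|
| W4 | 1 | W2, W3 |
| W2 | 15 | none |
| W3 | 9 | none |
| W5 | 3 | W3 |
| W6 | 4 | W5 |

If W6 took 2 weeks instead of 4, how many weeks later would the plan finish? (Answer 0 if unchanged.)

0

Actual critical path: W3→W5→W6 = 9+3+4 = 16 ⇒ 16 weeks.
W6 lies on that path, so at 2 weeks the path becomes 14 weeks.
Now W2→W4 = 15+1 = 16 is longest, so the finish becomes 16 weeks.
Change in finish: 16 − 16 = +0 weeks.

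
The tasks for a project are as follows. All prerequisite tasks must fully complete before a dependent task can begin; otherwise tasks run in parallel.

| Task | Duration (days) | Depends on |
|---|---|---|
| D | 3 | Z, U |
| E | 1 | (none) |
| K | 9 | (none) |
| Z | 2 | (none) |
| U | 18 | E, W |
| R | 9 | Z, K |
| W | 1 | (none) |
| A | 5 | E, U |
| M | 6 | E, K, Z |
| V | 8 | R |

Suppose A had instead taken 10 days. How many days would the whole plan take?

The binding path is K→R→V = 9+9+8 = 26; finish at 26 days.
The longest path through A is only 24 days, so A has float 2.
The binding chain switches to E→U→A = 1+18+10 = 29; finish 29 days.

29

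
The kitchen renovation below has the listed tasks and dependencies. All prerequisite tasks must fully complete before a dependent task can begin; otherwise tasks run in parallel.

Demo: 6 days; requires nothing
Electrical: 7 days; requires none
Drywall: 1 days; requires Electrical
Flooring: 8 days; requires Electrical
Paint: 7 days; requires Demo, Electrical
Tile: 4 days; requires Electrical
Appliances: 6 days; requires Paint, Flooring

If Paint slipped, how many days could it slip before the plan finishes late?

1

Electrical→Flooring→Appliances = 7+8+6 = 21 sets the makespan at 21 days.
Paint finishes as early as 14 and must finish by 15.
So Paint can slip 15 − 14 = 1 day.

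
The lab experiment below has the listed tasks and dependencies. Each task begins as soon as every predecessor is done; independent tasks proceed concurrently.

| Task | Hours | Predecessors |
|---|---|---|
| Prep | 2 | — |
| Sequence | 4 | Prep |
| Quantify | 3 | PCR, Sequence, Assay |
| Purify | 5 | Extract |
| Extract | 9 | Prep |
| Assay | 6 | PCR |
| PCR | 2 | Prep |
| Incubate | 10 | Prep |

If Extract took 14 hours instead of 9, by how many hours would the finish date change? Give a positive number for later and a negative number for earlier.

5

The binding path is Prep→Extract→Purify = 2+9+5 = 16; finish at 16 hours.
Since Extract is critical, the +5 change carries straight to that chain (now 21 hours).
No other chain overtakes it, so the finish is 21 hours.
Change in finish: 21 − 16 = +5 hours.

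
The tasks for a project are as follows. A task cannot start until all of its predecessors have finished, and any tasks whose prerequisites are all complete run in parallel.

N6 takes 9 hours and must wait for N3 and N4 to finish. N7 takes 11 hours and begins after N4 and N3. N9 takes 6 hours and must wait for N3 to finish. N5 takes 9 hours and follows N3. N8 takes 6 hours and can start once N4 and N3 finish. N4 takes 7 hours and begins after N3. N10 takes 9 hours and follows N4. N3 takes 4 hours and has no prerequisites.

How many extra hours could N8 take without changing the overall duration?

5

Critical path: N3→N4→N7 = 4+7+11 = 22, so the finish is 22 hours.
Longest path through N8: 17 hours (earliest finish 17, latest finish 22).
Slack of N8 = 16 − 11 = 5 hours.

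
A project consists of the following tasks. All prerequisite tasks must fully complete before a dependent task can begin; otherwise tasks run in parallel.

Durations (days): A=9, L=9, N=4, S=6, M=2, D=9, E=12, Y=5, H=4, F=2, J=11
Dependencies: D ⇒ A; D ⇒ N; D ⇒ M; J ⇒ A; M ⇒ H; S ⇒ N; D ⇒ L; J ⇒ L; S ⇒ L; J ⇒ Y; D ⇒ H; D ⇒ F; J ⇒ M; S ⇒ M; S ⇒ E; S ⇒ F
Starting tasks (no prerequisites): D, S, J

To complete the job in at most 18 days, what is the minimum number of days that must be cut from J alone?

2

Current finish: 20 days; target: 18.
J is on every critical path, so each day cut from J cuts the finish by one (this holds down to a finish of 18).
Need 20 − 18 = 2 days off J → J becomes 9 days, finish becomes 18.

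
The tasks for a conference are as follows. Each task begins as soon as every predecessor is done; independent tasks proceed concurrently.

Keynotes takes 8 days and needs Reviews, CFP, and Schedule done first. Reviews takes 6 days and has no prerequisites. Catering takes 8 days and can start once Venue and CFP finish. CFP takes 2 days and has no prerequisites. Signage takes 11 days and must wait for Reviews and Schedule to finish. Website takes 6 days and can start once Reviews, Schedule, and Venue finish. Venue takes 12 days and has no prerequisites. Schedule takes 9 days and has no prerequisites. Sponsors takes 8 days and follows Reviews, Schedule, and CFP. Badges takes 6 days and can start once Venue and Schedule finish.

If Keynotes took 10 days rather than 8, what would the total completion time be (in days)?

Actual critical path: Venue→Catering = 12+8 = 20 ⇒ 20 days.
Keynotes is off the critical path — its longest chain is 17 days, giving 3 of slack.
No other chain overtakes it, so the finish is 20 days.

20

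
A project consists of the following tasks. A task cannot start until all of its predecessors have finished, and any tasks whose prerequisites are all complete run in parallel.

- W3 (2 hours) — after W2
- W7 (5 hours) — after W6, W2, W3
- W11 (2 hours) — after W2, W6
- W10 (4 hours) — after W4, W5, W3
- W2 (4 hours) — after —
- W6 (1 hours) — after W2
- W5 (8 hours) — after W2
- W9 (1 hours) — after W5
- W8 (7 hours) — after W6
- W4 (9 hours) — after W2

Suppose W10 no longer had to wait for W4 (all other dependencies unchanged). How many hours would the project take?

Before: longest chain W2→W4→W10 = 4+9+4 = 17, finish 17.
Without W4→W10, W10's earliest start moves from 13 to 12.
The longest chain is now W2→W5→W10 = 4+8+4 = 16, so the project takes 16 hours.

16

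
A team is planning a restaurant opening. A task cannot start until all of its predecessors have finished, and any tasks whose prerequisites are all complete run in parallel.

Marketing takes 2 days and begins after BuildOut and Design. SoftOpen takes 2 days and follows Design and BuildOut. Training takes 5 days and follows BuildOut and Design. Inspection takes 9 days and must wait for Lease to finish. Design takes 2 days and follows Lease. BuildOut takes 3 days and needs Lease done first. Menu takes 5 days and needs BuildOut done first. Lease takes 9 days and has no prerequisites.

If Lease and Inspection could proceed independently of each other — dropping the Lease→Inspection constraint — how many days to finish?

Original critical path: Lease→Inspection = 9+9 = 18 ⇒ 18 days.
Without Lease→Inspection, Inspection's earliest start moves from 9 to 0.
New critical path: Lease→BuildOut→Menu = 9+3+5 = 17 ⇒ 17 days.

17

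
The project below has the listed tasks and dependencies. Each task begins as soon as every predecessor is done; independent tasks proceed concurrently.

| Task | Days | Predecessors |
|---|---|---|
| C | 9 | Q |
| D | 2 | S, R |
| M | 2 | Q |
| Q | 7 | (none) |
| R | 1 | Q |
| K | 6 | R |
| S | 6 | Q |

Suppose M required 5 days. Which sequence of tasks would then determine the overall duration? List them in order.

Q, C

Baseline: Q→C = 7+9 = 16 → 16 days.
M has 7 days of float (longest path through it is 9).
The critical path is still Q→C; finish is now 16 days.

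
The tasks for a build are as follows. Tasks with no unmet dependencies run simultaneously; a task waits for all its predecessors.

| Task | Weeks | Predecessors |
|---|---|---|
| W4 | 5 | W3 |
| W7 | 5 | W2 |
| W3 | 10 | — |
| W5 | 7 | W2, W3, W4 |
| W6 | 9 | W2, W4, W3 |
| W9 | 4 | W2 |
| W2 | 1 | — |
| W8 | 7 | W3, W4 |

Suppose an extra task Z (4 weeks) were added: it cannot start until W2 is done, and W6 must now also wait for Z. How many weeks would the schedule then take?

Originally the schedule takes 24 weeks.
With Z inserted, W6 now waits for max(W2, W4, W3, Z).
New critical path: W3→W4→W6 = 10+5+9 = 24 ⇒ 24 weeks.

24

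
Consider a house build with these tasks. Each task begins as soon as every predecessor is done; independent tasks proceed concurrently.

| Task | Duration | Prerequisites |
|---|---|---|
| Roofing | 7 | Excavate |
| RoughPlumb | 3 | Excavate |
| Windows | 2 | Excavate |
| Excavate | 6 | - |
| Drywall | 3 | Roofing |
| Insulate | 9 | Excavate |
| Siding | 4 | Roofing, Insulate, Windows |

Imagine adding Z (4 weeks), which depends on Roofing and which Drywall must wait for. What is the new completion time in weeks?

20

Originally the plan takes 19 weeks.
With Z inserted, Drywall now waits for max(Roofing, Z).
New critical path: Excavate→Roofing→Z→Drywall = 6+7+4+3 = 20 ⇒ 20 weeks.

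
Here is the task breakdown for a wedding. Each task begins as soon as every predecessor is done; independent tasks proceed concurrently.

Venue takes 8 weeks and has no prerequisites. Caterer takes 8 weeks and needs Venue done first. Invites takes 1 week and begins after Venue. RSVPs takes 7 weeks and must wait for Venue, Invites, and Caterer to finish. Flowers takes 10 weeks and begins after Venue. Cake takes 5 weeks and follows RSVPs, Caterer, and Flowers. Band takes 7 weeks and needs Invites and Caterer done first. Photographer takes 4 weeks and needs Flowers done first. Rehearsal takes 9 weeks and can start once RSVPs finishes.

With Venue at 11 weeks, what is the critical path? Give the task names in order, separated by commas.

Venue, Caterer, RSVPs, Rehearsal

The binding path is Venue→Caterer→RSVPs→Rehearsal = 8+8+7+9 = 32; finish at 32 weeks.
Venue is on the critical path; changing it to 11 makes that path 35 weeks.
The critical path is still Venue→Caterer→RSVPs→Rehearsal; finish is now 35 weeks.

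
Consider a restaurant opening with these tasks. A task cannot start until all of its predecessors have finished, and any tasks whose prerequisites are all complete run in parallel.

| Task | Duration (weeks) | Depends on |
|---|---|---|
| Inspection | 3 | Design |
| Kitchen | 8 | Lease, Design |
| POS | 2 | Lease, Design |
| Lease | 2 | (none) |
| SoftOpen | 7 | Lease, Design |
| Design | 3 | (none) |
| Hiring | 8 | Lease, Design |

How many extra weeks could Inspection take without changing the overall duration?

5

Design→Kitchen = 3+8 = 11 sets the makespan at 11 weeks.
Inspection finishes as early as 6 and must finish by 11.
Float = 11 − 6 = 5.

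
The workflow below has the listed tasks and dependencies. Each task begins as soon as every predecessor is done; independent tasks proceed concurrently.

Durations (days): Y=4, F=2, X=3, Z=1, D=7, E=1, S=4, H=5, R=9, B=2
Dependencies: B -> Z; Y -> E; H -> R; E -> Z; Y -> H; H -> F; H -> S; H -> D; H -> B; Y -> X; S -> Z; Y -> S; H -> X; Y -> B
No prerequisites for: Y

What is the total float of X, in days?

Critical path: Y→H→R = 4+5+9 = 18, so the finish is 18 days.
Longest path through X: 12 days (earliest finish 12, latest finish 18).
Float = 18 − 12 = 6.

6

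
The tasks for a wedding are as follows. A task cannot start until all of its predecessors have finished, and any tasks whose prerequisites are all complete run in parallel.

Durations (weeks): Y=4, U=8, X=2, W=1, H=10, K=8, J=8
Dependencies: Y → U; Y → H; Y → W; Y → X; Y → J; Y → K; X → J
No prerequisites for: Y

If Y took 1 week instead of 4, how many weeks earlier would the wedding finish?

3

Baseline: Y→X→J = 4+2+8 = 14 → 14 weeks.
Y is on the critical path; changing it to 1 makes that path 11 weeks.
The critical path is still Y→X→J; finish is now 11 weeks.
Change in finish: 11 − 14 = -3 weeks.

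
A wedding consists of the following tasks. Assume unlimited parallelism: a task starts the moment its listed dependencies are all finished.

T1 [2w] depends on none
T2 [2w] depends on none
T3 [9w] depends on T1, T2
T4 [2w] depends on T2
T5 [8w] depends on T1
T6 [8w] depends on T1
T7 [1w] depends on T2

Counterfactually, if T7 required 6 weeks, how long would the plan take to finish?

11

The binding path is T1→T3 = 2+9 = 11; finish at 11 weeks.
T7 has 8 weeks of float (longest path through it is 3).
The critical path is still T1→T3; finish is now 11 weeks.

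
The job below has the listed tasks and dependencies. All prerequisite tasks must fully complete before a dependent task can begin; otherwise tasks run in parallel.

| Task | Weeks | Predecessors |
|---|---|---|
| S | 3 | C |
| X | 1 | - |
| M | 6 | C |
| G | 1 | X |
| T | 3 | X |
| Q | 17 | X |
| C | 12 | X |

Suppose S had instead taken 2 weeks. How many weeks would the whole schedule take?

19

The binding path is X→C→M = 1+12+6 = 19; finish at 19 weeks.
S has 3 weeks of float (longest path through it is 16).
The critical path is still X→C→M; finish is now 19 weeks.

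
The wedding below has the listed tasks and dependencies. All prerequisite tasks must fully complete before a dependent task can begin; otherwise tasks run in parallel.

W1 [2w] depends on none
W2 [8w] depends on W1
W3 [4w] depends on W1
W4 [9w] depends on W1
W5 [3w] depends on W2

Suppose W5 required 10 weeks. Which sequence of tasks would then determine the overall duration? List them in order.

W1, W2, W5

As given, the longest chain is W1→W2→W5 = 2+8+3 = 13, so the finish is 13 weeks.
Since W5 is critical, the +7 change carries straight to that chain (now 20 weeks).
The critical path is still W1→W2→W5; finish is now 20 weeks.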